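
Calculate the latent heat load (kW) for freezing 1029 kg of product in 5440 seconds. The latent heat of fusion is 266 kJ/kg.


Q_lat = m * h_fg / t
Q_lat = 1029 * 266 / 5440
Q_lat = 50.32 kW

50.32


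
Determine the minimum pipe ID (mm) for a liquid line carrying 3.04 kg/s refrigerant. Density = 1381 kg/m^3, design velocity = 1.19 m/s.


A = m_dot / (rho * v) = 3.04 / (1381 * 1.19) = 0.001849834793 m^2
d = sqrt(4*A/pi) * 1000
d = 48.5 mm

48.5


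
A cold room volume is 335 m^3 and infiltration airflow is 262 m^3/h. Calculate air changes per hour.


ACH = flow / volume
ACH = 262 / 335
ACH = 0.782

0.782


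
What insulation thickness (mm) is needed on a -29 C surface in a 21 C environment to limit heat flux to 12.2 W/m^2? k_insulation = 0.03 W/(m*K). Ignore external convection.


dT = 21 - (-29) = 50 K
thickness = k * dT / q_max * 1000
thickness = 0.03 * 50 / 12.2 * 1000
thickness = 123.0 mm

123.0


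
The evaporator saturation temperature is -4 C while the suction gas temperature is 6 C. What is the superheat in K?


Superheat = T_suction - T_evap
Superheat = 6 - (-4)
Superheat = 10 K

10


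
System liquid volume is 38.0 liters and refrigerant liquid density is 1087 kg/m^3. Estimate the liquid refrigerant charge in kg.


Charge = V * rho / 1000
Charge = 38.0 * 1087 / 1000
Charge = 41.31 kg

41.31


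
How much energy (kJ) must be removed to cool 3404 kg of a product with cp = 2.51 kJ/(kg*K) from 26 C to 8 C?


dT = 26 - (8) = 18 K
Q = m * cp * dT = 3404 * 2.51 * 18
Q = 153793 kJ

153793


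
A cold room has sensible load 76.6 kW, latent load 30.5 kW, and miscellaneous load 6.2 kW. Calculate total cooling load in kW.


Q_total = Q_s + Q_l + Q_misc
Q_total = 76.6 + 30.5 + 6.2
Q_total = 113.3 kW

113.3


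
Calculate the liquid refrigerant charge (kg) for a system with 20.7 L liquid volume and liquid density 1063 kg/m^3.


Charge = V * rho / 1000
Charge = 20.7 * 1063 / 1000
Charge = 22.0 kg

22.0


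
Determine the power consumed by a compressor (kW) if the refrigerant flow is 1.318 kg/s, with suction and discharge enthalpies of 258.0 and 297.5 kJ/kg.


dh = 297.5 - 258.0 = 39.5 kJ/kg
W = m_dot * dh = 1.318 * 39.5 = 52.06 kW

52.06


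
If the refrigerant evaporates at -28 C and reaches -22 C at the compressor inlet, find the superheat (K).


Superheat = T_suction - T_evap
Superheat = -22 - (-28)
Superheat = 6 K

6


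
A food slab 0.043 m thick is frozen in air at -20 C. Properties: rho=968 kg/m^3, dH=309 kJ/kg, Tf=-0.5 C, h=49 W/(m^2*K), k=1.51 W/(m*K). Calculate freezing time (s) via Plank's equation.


dT = -0.5 - (-20) = 19.5 K
term1 = a/(2h) = 0.043/(2*49) = 0.0004387755102
term2 = a^2/(8k) = 0.043^2/(8*1.51) = 0.0001530629139
t = rho*dH*1000/dT * (term1 + term2)
t = 968*309*1000/19.5 * (0.0004387755102 + 0.0001530629139)
t = 9078 s

9078


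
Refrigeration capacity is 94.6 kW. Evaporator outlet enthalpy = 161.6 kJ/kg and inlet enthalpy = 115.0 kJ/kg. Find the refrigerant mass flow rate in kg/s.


dh = 161.6 - 115.0 = 46.6 kJ/kg
m_dot = Q / dh = 94.6 / 46.6 = 2.03 kg/s

2.03


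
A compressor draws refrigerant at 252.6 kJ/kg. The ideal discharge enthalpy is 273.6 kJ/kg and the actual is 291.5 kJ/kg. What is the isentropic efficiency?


dh_ideal = 273.6 - 252.6 = 21.0 kJ/kg
dh_actual = 291.5 - 252.6 = 38.9 kJ/kg
eta_s = dh_ideal / dh_actual = 21.0 / 38.9
eta_s = 0.5398

0.5398


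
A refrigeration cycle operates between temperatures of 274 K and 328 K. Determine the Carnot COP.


dT = 328 - 274 = 54 K
COP_carnot = T_cold / dT = 274 / 54
COP_carnot = 5.074

5.074


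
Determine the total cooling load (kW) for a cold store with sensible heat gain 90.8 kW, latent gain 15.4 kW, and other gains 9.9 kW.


Q_total = Q_s + Q_l + Q_misc
Q_total = 90.8 + 15.4 + 9.9
Q_total = 116.1 kW

116.1


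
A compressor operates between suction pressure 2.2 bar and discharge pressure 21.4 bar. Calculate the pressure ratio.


PR = P_high / P_low
PR = 21.4 / 2.2
PR = 9.727

9.727


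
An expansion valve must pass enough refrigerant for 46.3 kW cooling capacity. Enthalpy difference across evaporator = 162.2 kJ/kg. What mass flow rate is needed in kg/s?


m_dot = Q / dh
m_dot = 46.3 / 162.2
m_dot = 0.2855 kg/s

0.2855


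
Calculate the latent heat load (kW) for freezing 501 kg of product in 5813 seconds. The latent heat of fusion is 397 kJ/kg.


Q_lat = m * h_fg / t
Q_lat = 501 * 397 / 5813
Q_lat = 34.22 kW

34.22


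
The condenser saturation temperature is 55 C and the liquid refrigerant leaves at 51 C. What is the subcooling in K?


Subcooling = T_cond - T_liquid
Subcooling = 55 - 51
Subcooling = 4 K

4


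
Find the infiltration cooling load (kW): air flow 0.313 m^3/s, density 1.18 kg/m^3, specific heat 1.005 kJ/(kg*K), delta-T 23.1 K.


Q = V_dot * rho * cp * dT
Q = 0.313 * 1.18 * 1.005 * 23.1
Q = 8.574 kW

8.574


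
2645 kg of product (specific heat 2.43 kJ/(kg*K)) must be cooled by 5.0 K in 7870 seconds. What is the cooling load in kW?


Q = m * cp * dT / t
Q = 2645 * 2.43 * 5.0 / 7870
Q = 4.083 kW

4.083


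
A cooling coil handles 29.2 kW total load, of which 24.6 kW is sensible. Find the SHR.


SHR = Q_sensible / Q_total
SHR = 24.6 / 29.2
SHR = 0.842

0.842


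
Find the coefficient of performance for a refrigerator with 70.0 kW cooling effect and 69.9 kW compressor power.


COP = Q_evap / W
COP = 70.0 / 69.9
COP = 1.001

1.001


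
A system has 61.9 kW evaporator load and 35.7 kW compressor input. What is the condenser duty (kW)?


Q_cond = Q_evap + W
Q_cond = 61.9 + 35.7
Q_cond = 97.6 kW

97.6


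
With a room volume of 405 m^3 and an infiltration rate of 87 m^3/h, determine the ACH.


ACH = flow / volume
ACH = 87 / 405
ACH = 0.215

0.215


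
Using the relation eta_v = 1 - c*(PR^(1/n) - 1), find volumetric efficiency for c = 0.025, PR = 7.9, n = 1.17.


PR^(1/n) = 7.9^(1/1.17) = 5.85063011
eta_v = 1 - 0.025 * (5.85063011 - 1)
eta_v = 0.8787

0.8787


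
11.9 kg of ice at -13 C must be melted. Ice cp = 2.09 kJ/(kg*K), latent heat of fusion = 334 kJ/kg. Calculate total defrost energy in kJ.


Sensible heat = cp * dT = 2.09 * 13 = 27.17 kJ/kg
Total per kg = 27.17 + 334 = 361.17 kJ/kg
Q = m * total = 11.9 * 361.17
Q = 4297.9 kJ

4297.9


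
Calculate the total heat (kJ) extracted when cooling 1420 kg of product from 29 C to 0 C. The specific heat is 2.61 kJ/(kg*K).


dT = 29 - (0) = 29 K
Q = m * cp * dT = 1420 * 2.61 * 29
Q = 107480 kJ

107480


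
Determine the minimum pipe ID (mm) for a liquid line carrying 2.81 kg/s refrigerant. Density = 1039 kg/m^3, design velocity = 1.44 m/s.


A = m_dot / (rho * v) = 2.81 / (1039 * 1.44) = 0.001878141375 m^2
d = sqrt(4*A/pi) * 1000
d = 48.9 mm

48.9


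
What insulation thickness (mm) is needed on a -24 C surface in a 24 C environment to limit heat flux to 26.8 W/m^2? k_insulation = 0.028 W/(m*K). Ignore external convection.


dT = 24 - (-24) = 48 K
thickness = k * dT / q_max * 1000
thickness = 0.028 * 48 / 26.8 * 1000
thickness = 50.1 mm

50.1


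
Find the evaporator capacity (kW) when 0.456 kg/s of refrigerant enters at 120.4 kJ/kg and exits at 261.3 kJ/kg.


dh = 261.3 - 120.4 = 140.9 kJ/kg
Q_evap = m_dot * dh = 0.456 * 140.9
Q_evap = 64.25 kW

64.25


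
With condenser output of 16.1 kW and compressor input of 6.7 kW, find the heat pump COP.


COP_hp = Q_cond / W
COP_hp = 16.1 / 6.7
COP_hp = 2.403

2.403


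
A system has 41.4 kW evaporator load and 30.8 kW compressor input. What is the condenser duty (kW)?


Q_cond = Q_evap + W
Q_cond = 41.4 + 30.8
Q_cond = 72.2 kW

72.2


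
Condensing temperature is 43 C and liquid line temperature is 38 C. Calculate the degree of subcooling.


Subcooling = T_cond - T_liquid
Subcooling = 43 - 38
Subcooling = 5 K

5


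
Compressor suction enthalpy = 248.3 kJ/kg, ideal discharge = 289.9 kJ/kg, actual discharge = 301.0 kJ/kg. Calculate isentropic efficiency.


dh_ideal = 289.9 - 248.3 = 41.6 kJ/kg
dh_actual = 301.0 - 248.3 = 52.7 kJ/kg
eta_s = dh_ideal / dh_actual = 41.6 / 52.7
eta_s = 0.7894

0.7894


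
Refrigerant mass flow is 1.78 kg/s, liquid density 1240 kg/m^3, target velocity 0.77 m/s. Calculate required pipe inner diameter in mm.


A = m_dot / (rho * v) = 1.78 / (1240 * 0.77) = 0.001864264767 m^2
d = sqrt(4*A/pi) * 1000
d = 48.7 mm

48.7


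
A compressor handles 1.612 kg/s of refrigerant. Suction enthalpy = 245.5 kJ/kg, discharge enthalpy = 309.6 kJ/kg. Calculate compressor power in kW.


dh = 309.6 - 245.5 = 64.1 kJ/kg
W = m_dot * dh = 1.612 * 64.1 = 103.33 kW

103.33


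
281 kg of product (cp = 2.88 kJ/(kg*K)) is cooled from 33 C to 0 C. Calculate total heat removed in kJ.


dT = 33 - (0) = 33 K
Q = m * cp * dT = 281 * 2.88 * 33
Q = 26706 kJ

26706


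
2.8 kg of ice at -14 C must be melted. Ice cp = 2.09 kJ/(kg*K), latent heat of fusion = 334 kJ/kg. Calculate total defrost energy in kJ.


Sensible heat = cp * dT = 2.09 * 14 = 29.26 kJ/kg
Total per kg = 29.26 + 334 = 363.26 kJ/kg
Q = m * total = 2.8 * 363.26
Q = 1017.1 kJ

1017.1


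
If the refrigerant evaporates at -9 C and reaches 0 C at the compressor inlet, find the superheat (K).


Superheat = T_suction - T_evap
Superheat = 0 - (-9)
Superheat = 9 K

9


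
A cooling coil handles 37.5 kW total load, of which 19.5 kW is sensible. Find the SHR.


SHR = Q_sensible / Q_total
SHR = 19.5 / 37.5
SHR = 0.52

0.52


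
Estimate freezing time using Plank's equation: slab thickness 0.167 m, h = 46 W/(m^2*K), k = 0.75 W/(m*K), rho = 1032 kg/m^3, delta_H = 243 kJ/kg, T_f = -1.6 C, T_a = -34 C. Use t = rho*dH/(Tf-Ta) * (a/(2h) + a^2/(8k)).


dT = -1.6 - (-34) = 32.4 K
term1 = a/(2h) = 0.167/(2*46) = 0.001815217391
term2 = a^2/(8k) = 0.167^2/(8*0.75) = 0.004648166667
t = rho*dH*1000/dT * (term1 + term2)
t = 1032*243*1000/32.4 * (0.001815217391 + 0.004648166667)
t = 50027 s

50027


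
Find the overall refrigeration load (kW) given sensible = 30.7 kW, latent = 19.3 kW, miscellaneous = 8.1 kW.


Q_total = Q_s + Q_l + Q_misc
Q_total = 30.7 + 19.3 + 8.1
Q_total = 58.1 kW

58.1


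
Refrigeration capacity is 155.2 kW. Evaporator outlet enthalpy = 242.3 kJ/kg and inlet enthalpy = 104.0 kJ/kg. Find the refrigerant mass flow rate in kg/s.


dh = 242.3 - 104.0 = 138.3 kJ/kg
m_dot = Q / dh = 155.2 / 138.3 = 1.1222 kg/s

1.1222


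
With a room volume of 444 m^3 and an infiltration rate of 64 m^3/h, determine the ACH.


ACH = flow / volume
ACH = 64 / 444
ACH = 0.144

0.144


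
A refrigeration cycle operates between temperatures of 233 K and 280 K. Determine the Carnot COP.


dT = 280 - 233 = 47 K
COP_carnot = T_cold / dT = 233 / 47
COP_carnot = 4.957

4.957


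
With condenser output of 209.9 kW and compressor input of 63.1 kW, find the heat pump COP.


COP_hp = Q_cond / W
COP_hp = 209.9 / 63.1
COP_hp = 3.326

3.326


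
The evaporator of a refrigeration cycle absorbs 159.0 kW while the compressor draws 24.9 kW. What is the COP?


COP = Q_evap / W
COP = 159.0 / 24.9
COP = 6.386

6.386


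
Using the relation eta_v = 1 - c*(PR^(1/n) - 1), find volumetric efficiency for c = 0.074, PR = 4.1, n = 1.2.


PR^(1/n) = 4.1^(1/1.2) = 3.24080734
eta_v = 1 - 0.074 * (3.24080734 - 1)
eta_v = 0.8342

0.8342


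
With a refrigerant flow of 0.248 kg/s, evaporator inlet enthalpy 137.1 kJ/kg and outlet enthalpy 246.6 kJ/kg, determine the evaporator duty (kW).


dh = 246.6 - 137.1 = 109.5 kJ/kg
Q_evap = m_dot * dh = 0.248 * 109.5
Q_evap = 27.16 kW

27.16


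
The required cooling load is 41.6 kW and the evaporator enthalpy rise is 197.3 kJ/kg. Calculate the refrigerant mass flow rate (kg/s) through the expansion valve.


m_dot = Q / dh
m_dot = 41.6 / 197.3
m_dot = 0.2108 kg/s

0.2108


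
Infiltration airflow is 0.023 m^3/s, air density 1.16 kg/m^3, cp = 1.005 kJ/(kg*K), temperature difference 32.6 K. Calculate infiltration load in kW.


Q = V_dot * rho * cp * dT
Q = 0.023 * 1.16 * 1.005 * 32.6
Q = 0.874 kW

0.874


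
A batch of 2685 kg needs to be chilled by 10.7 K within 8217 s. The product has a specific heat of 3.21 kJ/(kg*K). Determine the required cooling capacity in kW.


Q = m * cp * dT / t
Q = 2685 * 3.21 * 10.7 / 8217
Q = 11.223 kW

11.223


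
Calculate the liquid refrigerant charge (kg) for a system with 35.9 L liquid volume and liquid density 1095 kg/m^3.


Charge = V * rho / 1000
Charge = 35.9 * 1095 / 1000
Charge = 39.31 kg

39.31


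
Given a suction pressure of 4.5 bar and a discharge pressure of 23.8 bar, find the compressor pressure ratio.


PR = P_high / P_low
PR = 23.8 / 4.5
PR = 5.289

5.289


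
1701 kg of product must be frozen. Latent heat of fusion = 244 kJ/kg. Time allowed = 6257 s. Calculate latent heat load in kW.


Q_lat = m * h_fg / t
Q_lat = 1701 * 244 / 6257
Q_lat = 66.33 kW

66.33


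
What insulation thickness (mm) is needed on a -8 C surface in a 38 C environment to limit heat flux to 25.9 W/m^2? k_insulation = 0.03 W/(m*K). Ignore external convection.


dT = 38 - (-8) = 46 K
thickness = k * dT / q_max * 1000
thickness = 0.03 * 46 / 25.9 * 1000
thickness = 53.3 mm

53.3


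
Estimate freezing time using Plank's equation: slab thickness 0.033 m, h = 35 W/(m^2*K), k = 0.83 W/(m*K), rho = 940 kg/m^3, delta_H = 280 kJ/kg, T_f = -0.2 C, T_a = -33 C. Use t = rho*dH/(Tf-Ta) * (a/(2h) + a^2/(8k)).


dT = -0.2 - (-33) = 32.8 K
term1 = a/(2h) = 0.033/(2*35) = 0.0004714285714
term2 = a^2/(8k) = 0.033^2/(8*0.83) = 0.0001640060241
t = rho*dH*1000/dT * (term1 + term2)
t = 940*280*1000/32.8 * (0.0004714285714 + 0.0001640060241)
t = 5099 s

5099


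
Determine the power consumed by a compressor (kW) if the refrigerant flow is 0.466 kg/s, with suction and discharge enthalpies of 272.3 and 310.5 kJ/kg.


dh = 310.5 - 272.3 = 38.2 kJ/kg
W = m_dot * dh = 0.466 * 38.2 = 17.8 kW

17.8


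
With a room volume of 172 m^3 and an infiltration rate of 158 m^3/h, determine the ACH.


ACH = flow / volume
ACH = 158 / 172
ACH = 0.919

0.919


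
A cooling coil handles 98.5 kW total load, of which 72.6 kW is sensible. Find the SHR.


SHR = Q_sensible / Q_total
SHR = 72.6 / 98.5
SHR = 0.737

0.737


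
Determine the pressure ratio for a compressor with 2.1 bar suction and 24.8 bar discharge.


PR = P_high / P_low
PR = 24.8 / 2.1
PR = 11.81

11.81


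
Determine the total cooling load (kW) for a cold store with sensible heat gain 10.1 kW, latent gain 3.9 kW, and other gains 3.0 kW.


Q_total = Q_s + Q_l + Q_misc
Q_total = 10.1 + 3.9 + 3.0
Q_total = 17.0 kW

17.0


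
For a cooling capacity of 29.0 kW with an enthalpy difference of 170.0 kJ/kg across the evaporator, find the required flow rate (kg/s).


m_dot = Q / dh
m_dot = 29.0 / 170.0
m_dot = 0.1706 kg/s

0.1706


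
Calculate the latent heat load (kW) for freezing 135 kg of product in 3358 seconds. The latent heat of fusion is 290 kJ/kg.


Q_lat = m * h_fg / t
Q_lat = 135 * 290 / 3358
Q_lat = 11.66 kW

11.66


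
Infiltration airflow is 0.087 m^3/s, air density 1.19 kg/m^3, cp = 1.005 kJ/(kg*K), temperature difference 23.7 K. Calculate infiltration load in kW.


Q = V_dot * rho * cp * dT
Q = 0.087 * 1.19 * 1.005 * 23.7
Q = 2.466 kW

2.466


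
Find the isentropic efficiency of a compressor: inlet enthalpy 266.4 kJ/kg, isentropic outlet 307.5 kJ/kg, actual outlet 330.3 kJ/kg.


dh_ideal = 307.5 - 266.4 = 41.1 kJ/kg
dh_actual = 330.3 - 266.4 = 63.9 kJ/kg
eta_s = dh_ideal / dh_actual = 41.1 / 63.9
eta_s = 0.6432

0.6432


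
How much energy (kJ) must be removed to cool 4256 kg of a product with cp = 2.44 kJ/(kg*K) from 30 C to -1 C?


dT = 30 - (-1) = 31 K
Q = m * cp * dT = 4256 * 2.44 * 31
Q = 321924 kJ

321924


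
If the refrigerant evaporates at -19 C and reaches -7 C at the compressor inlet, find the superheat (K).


Superheat = T_suction - T_evap
Superheat = -7 - (-19)
Superheat = 12 K

12


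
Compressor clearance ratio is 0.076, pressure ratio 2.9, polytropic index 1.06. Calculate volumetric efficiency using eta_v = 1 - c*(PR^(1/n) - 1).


PR^(1/n) = 2.9^(1/1.06) = 2.730389
eta_v = 1 - 0.076 * (2.730389 - 1)
eta_v = 0.8685

0.8685


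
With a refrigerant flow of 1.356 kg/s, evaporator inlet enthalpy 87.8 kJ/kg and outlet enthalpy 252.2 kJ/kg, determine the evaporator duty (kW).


dh = 252.2 - 87.8 = 164.4 kJ/kg
Q_evap = m_dot * dh = 1.356 * 164.4
Q_evap = 222.93 kW

222.93


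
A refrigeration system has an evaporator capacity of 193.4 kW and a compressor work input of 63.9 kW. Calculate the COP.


COP = Q_evap / W
COP = 193.4 / 63.9
COP = 3.027

3.027


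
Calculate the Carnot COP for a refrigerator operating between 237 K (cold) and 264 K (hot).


dT = 264 - 237 = 27 K
COP_carnot = T_cold / dT = 237 / 27
COP_carnot = 8.778

8.778


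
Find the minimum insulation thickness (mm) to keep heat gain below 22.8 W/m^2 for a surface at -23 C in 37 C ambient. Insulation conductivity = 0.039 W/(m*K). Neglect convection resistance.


dT = 37 - (-23) = 60 K
thickness = k * dT / q_max * 1000
thickness = 0.039 * 60 / 22.8 * 1000
thickness = 102.6 mm

102.6


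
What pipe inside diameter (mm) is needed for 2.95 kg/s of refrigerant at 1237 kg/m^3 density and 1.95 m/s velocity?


A = m_dot / (rho * v) = 2.95 / (1237 * 1.95) = 0.001222975354 m^2
d = sqrt(4*A/pi) * 1000
d = 39.5 mm

39.5


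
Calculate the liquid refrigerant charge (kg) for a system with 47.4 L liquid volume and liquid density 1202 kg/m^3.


Charge = V * rho / 1000
Charge = 47.4 * 1202 / 1000
Charge = 56.97 kg

56.97


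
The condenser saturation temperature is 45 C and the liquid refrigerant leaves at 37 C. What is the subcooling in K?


Subcooling = T_cond - T_liquid
Subcooling = 45 - 37
Subcooling = 8 K

8


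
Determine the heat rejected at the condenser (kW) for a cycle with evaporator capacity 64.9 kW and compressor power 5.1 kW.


Q_cond = Q_evap + W
Q_cond = 64.9 + 5.1
Q_cond = 70.0 kW

70.0


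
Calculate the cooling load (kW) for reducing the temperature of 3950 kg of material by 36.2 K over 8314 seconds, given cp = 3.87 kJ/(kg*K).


Q = m * cp * dT / t
Q = 3950 * 3.87 * 36.2 / 8314
Q = 66.559 kW

66.559


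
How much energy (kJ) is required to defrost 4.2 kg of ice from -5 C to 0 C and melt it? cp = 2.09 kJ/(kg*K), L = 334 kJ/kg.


Sensible heat = cp * dT = 2.09 * 5 = 10.45 kJ/kg
Total per kg = 10.45 + 334 = 344.45 kJ/kg
Q = m * total = 4.2 * 344.45
Q = 1446.7 kJ

1446.7


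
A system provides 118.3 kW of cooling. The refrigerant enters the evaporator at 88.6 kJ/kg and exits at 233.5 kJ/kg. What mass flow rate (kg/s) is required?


dh = 233.5 - 88.6 = 144.9 kJ/kg
m_dot = Q / dh = 118.3 / 144.9 = 0.8164 kg/s

0.8164


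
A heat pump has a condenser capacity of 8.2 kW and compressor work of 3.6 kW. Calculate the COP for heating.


COP_hp = Q_cond / W
COP_hp = 8.2 / 3.6
COP_hp = 2.278

2.278


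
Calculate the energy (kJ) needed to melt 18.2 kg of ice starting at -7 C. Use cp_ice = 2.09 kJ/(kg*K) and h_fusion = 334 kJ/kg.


Sensible heat = cp * dT = 2.09 * 7 = 14.63 kJ/kg
Total per kg = 14.63 + 334 = 348.63 kJ/kg
Q = m * total = 18.2 * 348.63
Q = 6345.1 kJ

6345.1


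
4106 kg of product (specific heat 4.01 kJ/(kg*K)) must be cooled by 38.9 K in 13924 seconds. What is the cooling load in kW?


Q = m * cp * dT / t
Q = 4106 * 4.01 * 38.9 / 13924
Q = 45.999 kW

45.999


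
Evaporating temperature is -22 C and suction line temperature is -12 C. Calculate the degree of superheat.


Superheat = T_suction - T_evap
Superheat = -12 - (-22)
Superheat = 10 K

10


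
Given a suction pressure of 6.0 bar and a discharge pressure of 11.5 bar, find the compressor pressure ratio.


PR = P_high / P_low
PR = 11.5 / 6.0
PR = 1.917

1.917


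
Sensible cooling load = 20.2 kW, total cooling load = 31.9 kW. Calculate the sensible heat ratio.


SHR = Q_sensible / Q_total
SHR = 20.2 / 31.9
SHR = 0.633

0.633


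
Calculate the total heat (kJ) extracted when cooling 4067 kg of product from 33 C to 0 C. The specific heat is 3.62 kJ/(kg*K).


dT = 33 - (0) = 33 K
Q = m * cp * dT = 4067 * 3.62 * 33
Q = 485844 kJ

485844


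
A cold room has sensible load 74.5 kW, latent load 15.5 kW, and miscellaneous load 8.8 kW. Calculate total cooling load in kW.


Q_total = Q_s + Q_l + Q_misc
Q_total = 74.5 + 15.5 + 8.8
Q_total = 98.8 kW

98.8


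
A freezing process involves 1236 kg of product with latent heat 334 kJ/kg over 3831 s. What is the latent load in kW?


Q_lat = m * h_fg / t
Q_lat = 1236 * 334 / 3831
Q_lat = 107.76 kW

107.76


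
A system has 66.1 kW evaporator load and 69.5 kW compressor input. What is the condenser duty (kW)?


Q_cond = Q_evap + W
Q_cond = 66.1 + 69.5
Q_cond = 135.6 kW

135.6


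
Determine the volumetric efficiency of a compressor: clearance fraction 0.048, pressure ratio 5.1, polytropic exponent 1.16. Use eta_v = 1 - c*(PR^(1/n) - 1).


PR^(1/n) = 5.1^(1/1.16) = 4.07356162
eta_v = 1 - 0.048 * (4.07356162 - 1)
eta_v = 0.8525

0.8525


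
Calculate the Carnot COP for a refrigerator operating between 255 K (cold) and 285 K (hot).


dT = 285 - 255 = 30 K
COP_carnot = T_cold / dT = 255 / 30
COP_carnot = 8.5

8.5


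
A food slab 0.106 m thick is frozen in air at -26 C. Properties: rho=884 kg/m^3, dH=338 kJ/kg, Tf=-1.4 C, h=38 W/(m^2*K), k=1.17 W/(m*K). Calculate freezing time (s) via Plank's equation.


dT = -1.4 - (-26) = 24.6 K
term1 = a/(2h) = 0.106/(2*38) = 0.001394736842
term2 = a^2/(8k) = 0.106^2/(8*1.17) = 0.00120042735
t = rho*dH*1000/dT * (term1 + term2)
t = 884*338*1000/24.6 * (0.001394736842 + 0.00120042735)
t = 31521 s

31521


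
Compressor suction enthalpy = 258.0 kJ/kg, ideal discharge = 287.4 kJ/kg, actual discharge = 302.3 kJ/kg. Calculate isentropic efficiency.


dh_ideal = 287.4 - 258.0 = 29.4 kJ/kg
dh_actual = 302.3 - 258.0 = 44.3 kJ/kg
eta_s = dh_ideal / dh_actual = 29.4 / 44.3
eta_s = 0.6637

0.6637


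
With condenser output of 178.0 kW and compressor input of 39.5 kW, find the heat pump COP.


COP_hp = Q_cond / W
COP_hp = 178.0 / 39.5
COP_hp = 4.506

4.506


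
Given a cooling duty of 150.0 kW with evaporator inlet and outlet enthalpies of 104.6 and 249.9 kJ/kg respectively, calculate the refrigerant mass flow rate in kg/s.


dh = 249.9 - 104.6 = 145.3 kJ/kg
m_dot = Q / dh = 150.0 / 145.3 = 1.0323 kg/s

1.0323


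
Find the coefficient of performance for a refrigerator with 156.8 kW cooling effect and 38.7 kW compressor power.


COP = Q_evap / W
COP = 156.8 / 38.7
COP = 4.052

4.052


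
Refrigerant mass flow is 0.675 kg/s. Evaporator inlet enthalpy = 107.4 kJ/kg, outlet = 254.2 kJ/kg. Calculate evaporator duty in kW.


dh = 254.2 - 107.4 = 146.8 kJ/kg
Q_evap = m_dot * dh = 0.675 * 146.8
Q_evap = 99.09 kW

99.09


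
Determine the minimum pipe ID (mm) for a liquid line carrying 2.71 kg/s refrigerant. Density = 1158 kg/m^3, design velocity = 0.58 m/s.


A = m_dot / (rho * v) = 2.71 / (1158 * 0.58) = 0.004034899649 m^2
d = sqrt(4*A/pi) * 1000
d = 71.7 mm

71.7


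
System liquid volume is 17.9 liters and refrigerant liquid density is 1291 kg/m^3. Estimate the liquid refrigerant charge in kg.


Charge = V * rho / 1000
Charge = 17.9 * 1291 / 1000
Charge = 23.11 kg

23.11


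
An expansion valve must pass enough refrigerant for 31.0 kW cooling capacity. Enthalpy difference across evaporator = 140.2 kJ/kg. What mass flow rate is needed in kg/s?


m_dot = Q / dh
m_dot = 31.0 / 140.2
m_dot = 0.2211 kg/s

0.2211


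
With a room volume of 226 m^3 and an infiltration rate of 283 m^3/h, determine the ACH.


ACH = flow / volume
ACH = 283 / 226
ACH = 1.252

1.252


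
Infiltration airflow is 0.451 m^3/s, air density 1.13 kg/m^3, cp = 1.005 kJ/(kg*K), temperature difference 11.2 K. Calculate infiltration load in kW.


Q = V_dot * rho * cp * dT
Q = 0.451 * 1.13 * 1.005 * 11.2
Q = 5.736 kW

5.736


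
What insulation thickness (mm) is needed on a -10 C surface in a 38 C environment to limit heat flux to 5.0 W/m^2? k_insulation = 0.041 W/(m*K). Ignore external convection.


dT = 38 - (-10) = 48 K
thickness = k * dT / q_max * 1000
thickness = 0.041 * 48 / 5.0 * 1000
thickness = 393.6 mm

393.6


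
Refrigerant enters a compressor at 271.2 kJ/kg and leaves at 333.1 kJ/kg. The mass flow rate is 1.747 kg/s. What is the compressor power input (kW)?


dh = 333.1 - 271.2 = 61.9 kJ/kg
W = m_dot * dh = 1.747 * 61.9 = 108.14 kW

108.14


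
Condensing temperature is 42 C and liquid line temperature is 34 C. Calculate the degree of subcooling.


Subcooling = T_cond - T_liquid
Subcooling = 42 - 34
Subcooling = 8 K

8


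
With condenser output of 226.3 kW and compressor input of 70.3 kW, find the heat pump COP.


COP_hp = Q_cond / W
COP_hp = 226.3 / 70.3
COP_hp = 3.219

3.219


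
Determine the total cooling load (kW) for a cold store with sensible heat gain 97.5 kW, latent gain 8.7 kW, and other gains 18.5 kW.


Q_total = Q_s + Q_l + Q_misc
Q_total = 97.5 + 8.7 + 18.5
Q_total = 124.7 kW

124.7


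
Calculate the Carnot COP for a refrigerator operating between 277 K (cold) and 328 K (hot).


dT = 328 - 277 = 51 K
COP_carnot = T_cold / dT = 277 / 51
COP_carnot = 5.431

5.431


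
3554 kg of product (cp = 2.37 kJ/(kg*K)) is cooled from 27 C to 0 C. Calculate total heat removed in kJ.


dT = 27 - (0) = 27 K
Q = m * cp * dT = 3554 * 2.37 * 27
Q = 227420 kJ

227420


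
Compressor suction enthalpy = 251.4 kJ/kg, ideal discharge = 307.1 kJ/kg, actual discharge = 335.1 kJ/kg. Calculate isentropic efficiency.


dh_ideal = 307.1 - 251.4 = 55.7 kJ/kg
dh_actual = 335.1 - 251.4 = 83.7 kJ/kg
eta_s = dh_ideal / dh_actual = 55.7 / 83.7
eta_s = 0.6655

0.6655


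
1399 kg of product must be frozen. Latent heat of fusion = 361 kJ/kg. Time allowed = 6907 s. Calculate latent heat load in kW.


Q_lat = m * h_fg / t
Q_lat = 1399 * 361 / 6907
Q_lat = 73.12 kW

73.12


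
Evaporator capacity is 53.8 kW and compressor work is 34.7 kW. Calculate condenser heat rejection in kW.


Q_cond = Q_evap + W
Q_cond = 53.8 + 34.7
Q_cond = 88.5 kW

88.5


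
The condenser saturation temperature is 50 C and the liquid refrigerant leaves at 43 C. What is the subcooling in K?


Subcooling = T_cond - T_liquid
Subcooling = 50 - 43
Subcooling = 7 K

7


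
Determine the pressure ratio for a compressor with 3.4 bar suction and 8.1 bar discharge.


PR = P_high / P_low
PR = 8.1 / 3.4
PR = 2.382

2.382


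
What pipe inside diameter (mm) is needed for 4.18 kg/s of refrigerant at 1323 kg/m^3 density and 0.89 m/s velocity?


A = m_dot / (rho * v) = 4.18 / (1323 * 0.89) = 0.003549984288 m^2
d = sqrt(4*A/pi) * 1000
d = 67.2 mm

67.2


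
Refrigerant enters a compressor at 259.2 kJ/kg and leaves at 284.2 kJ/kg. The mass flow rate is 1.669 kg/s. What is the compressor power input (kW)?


dh = 284.2 - 259.2 = 25.0 kJ/kg
W = m_dot * dh = 1.669 * 25.0 = 41.73 kW

41.73


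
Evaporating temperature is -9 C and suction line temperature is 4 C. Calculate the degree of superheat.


Superheat = T_suction - T_evap
Superheat = 4 - (-9)
Superheat = 13 K

13


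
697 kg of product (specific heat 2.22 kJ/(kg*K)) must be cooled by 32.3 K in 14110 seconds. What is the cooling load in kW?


Q = m * cp * dT / t
Q = 697 * 2.22 * 32.3 / 14110
Q = 3.542 kW

3.542


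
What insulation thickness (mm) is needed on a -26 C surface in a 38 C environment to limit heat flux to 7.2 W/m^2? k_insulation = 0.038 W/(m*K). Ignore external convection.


dT = 38 - (-26) = 64 K
thickness = k * dT / q_max * 1000
thickness = 0.038 * 64 / 7.2 * 1000
thickness = 337.8 mm

337.8


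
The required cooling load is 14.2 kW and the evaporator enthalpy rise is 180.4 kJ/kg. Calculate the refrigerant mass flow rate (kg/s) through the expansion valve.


m_dot = Q / dh
m_dot = 14.2 / 180.4
m_dot = 0.0787 kg/s

0.0787


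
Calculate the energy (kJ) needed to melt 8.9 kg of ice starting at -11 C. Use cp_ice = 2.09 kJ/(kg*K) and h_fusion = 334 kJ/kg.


Sensible heat = cp * dT = 2.09 * 11 = 22.99 kJ/kg
Total per kg = 22.99 + 334 = 356.99 kJ/kg
Q = m * total = 8.9 * 356.99
Q = 3177.2 kJ

3177.2


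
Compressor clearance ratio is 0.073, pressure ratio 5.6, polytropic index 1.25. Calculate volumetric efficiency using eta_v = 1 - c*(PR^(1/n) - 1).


PR^(1/n) = 5.6^(1/1.25) = 3.96780592
eta_v = 1 - 0.073 * (3.96780592 - 1)
eta_v = 0.7834

0.7834


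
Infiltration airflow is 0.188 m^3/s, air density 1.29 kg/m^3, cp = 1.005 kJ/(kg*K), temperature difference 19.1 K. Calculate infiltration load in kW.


Q = V_dot * rho * cp * dT
Q = 0.188 * 1.29 * 1.005 * 19.1
Q = 4.655 kW

4.655


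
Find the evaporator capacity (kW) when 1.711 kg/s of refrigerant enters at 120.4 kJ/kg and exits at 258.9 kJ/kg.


dh = 258.9 - 120.4 = 138.5 kJ/kg
Q_evap = m_dot * dh = 1.711 * 138.5
Q_evap = 236.97 kW

236.97


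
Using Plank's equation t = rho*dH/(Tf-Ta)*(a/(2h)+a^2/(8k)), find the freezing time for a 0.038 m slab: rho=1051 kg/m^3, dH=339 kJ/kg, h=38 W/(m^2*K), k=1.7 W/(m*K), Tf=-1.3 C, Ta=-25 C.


dT = -1.3 - (-25) = 23.7 K
term1 = a/(2h) = 0.038/(2*38) = 0.0005
term2 = a^2/(8k) = 0.038^2/(8*1.7) = 0.0001061764706
t = rho*dH*1000/dT * (term1 + term2)
t = 1051*339*1000/23.7 * (0.0005 + 0.0001061764706)
t = 9113 s

9113


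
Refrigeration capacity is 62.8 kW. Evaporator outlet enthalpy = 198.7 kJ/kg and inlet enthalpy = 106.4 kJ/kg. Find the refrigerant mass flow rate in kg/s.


dh = 198.7 - 106.4 = 92.3 kJ/kg
m_dot = Q / dh = 62.8 / 92.3 = 0.6804 kg/s

0.6804


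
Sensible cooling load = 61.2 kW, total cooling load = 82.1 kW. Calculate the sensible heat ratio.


SHR = Q_sensible / Q_total
SHR = 61.2 / 82.1
SHR = 0.745

0.745


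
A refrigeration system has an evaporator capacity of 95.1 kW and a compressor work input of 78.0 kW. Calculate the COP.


COP = Q_evap / W
COP = 95.1 / 78.0
COP = 1.219

1.219


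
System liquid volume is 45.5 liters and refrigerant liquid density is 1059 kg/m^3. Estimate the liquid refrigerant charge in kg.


Charge = V * rho / 1000
Charge = 45.5 * 1059 / 1000
Charge = 48.18 kg

48.18


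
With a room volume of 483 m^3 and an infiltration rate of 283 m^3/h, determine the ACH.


ACH = flow / volume
ACH = 283 / 483
ACH = 0.586

0.586


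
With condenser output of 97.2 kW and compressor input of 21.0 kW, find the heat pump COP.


COP_hp = Q_cond / W
COP_hp = 97.2 / 21.0
COP_hp = 4.629

4.629


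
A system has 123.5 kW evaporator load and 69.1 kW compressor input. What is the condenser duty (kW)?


Q_cond = Q_evap + W
Q_cond = 123.5 + 69.1
Q_cond = 192.6 kW

192.6


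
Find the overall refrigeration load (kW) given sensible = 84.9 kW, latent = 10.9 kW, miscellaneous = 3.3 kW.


Q_total = Q_s + Q_l + Q_misc
Q_total = 84.9 + 10.9 + 3.3
Q_total = 99.1 kW

99.1


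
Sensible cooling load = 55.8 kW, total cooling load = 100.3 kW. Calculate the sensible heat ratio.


SHR = Q_sensible / Q_total
SHR = 55.8 / 100.3
SHR = 0.556

0.556


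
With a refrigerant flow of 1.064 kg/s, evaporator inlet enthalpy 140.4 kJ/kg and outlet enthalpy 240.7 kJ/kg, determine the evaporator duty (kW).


dh = 240.7 - 140.4 = 100.3 kJ/kg
Q_evap = m_dot * dh = 1.064 * 100.3
Q_evap = 106.72 kW

106.72


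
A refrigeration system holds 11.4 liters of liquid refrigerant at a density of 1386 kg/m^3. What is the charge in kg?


Charge = V * rho / 1000
Charge = 11.4 * 1386 / 1000
Charge = 15.8 kg

15.8


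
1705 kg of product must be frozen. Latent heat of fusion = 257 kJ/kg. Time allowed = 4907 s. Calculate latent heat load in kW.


Q_lat = m * h_fg / t
Q_lat = 1705 * 257 / 4907
Q_lat = 89.3 kW

89.3


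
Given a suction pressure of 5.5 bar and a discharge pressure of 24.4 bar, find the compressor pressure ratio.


PR = P_high / P_low
PR = 24.4 / 5.5
PR = 4.436

4.436


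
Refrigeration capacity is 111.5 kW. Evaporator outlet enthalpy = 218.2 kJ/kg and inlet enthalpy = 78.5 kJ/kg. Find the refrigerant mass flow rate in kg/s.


dh = 218.2 - 78.5 = 139.7 kJ/kg
m_dot = Q / dh = 111.5 / 139.7 = 0.7981 kg/s

0.7981


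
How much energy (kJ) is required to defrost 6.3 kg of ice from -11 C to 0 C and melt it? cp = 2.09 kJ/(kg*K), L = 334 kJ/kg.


Sensible heat = cp * dT = 2.09 * 11 = 22.99 kJ/kg
Total per kg = 22.99 + 334 = 356.99 kJ/kg
Q = m * total = 6.3 * 356.99
Q = 2249.0 kJ

2249.0


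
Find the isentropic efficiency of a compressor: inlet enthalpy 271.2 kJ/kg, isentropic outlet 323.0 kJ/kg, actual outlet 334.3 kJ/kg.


dh_ideal = 323.0 - 271.2 = 51.8 kJ/kg
dh_actual = 334.3 - 271.2 = 63.1 kJ/kg
eta_s = dh_ideal / dh_actual = 51.8 / 63.1
eta_s = 0.8209

0.8209


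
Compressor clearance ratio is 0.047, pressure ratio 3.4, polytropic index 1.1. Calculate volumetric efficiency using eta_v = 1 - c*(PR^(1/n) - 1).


PR^(1/n) = 3.4^(1/1.1) = 3.04202411
eta_v = 1 - 0.047 * (3.04202411 - 1)
eta_v = 0.904

0.904


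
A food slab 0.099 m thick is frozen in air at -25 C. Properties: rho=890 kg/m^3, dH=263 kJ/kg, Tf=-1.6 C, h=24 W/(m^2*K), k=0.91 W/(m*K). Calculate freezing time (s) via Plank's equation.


dT = -1.6 - (-25) = 23.4 K
term1 = a/(2h) = 0.099/(2*24) = 0.0020625
term2 = a^2/(8k) = 0.099^2/(8*0.91) = 0.001346291209
t = rho*dH*1000/dT * (term1 + term2)
t = 890*263*1000/23.4 * (0.0020625 + 0.001346291209)
t = 34098 s

34098


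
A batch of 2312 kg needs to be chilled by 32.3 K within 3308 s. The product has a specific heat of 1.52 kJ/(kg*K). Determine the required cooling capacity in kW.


Q = m * cp * dT / t
Q = 2312 * 1.52 * 32.3 / 3308
Q = 34.314 kW

34.314


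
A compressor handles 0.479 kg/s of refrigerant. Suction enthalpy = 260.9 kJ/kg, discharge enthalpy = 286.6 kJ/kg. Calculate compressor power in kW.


dh = 286.6 - 260.9 = 25.7 kJ/kg
W = m_dot * dh = 0.479 * 25.7 = 12.31 kW

12.31


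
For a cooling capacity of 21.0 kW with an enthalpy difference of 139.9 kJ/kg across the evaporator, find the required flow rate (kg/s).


m_dot = Q / dh
m_dot = 21.0 / 139.9
m_dot = 0.1501 kg/s

0.1501


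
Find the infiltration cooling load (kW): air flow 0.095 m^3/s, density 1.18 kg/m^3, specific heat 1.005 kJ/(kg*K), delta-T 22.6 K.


Q = V_dot * rho * cp * dT
Q = 0.095 * 1.18 * 1.005 * 22.6
Q = 2.546 kW

2.546


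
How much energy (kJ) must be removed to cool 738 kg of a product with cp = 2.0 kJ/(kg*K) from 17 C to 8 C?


dT = 17 - (8) = 9 K
Q = m * cp * dT = 738 * 2.0 * 9
Q = 13284 kJ

13284


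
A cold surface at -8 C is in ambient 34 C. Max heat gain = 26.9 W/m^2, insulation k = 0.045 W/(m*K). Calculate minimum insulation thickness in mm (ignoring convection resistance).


dT = 34 - (-8) = 42 K
thickness = k * dT / q_max * 1000
thickness = 0.045 * 42 / 26.9 * 1000
thickness = 70.3 mm

70.3


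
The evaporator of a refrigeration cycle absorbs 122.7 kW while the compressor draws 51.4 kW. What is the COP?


COP = Q_evap / W
COP = 122.7 / 51.4
COP = 2.387

2.387


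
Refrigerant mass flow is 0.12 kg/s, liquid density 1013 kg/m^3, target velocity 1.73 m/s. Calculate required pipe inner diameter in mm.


A = m_dot / (rho * v) = 0.12 / (1013 * 1.73) = 0.00006847399985 m^2
d = sqrt(4*A/pi) * 1000
d = 9.3 mm

9.3


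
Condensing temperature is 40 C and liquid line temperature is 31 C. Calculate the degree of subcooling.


Subcooling = T_cond - T_liquid
Subcooling = 40 - 31
Subcooling = 9 K

9


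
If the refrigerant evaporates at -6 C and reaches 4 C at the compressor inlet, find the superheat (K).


Superheat = T_suction - T_evap
Superheat = 4 - (-6)
Superheat = 10 K

10


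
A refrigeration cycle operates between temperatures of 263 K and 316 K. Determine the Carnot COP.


dT = 316 - 263 = 53 K
COP_carnot = T_cold / dT = 263 / 53
COP_carnot = 4.962

4.962


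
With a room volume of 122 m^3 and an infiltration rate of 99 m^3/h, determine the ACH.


ACH = flow / volume
ACH = 99 / 122
ACH = 0.811

0.811


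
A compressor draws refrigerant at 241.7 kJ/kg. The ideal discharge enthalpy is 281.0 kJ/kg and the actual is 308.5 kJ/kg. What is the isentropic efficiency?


dh_ideal = 281.0 - 241.7 = 39.3 kJ/kg
dh_actual = 308.5 - 241.7 = 66.8 kJ/kg
eta_s = dh_ideal / dh_actual = 39.3 / 66.8
eta_s = 0.5883

0.5883


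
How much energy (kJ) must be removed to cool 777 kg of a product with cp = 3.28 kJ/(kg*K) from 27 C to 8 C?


dT = 27 - (8) = 19 K
Q = m * cp * dT = 777 * 3.28 * 19
Q = 48423 kJ

48423


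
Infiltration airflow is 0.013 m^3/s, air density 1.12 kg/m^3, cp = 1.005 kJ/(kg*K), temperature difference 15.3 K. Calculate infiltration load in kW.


Q = V_dot * rho * cp * dT
Q = 0.013 * 1.12 * 1.005 * 15.3
Q = 0.224 kW

0.224


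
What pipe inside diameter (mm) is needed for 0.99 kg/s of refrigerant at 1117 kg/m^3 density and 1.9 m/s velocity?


A = m_dot / (rho * v) = 0.99 / (1117 * 1.9) = 0.0004664750507 m^2
d = sqrt(4*A/pi) * 1000
d = 24.4 mm

24.4


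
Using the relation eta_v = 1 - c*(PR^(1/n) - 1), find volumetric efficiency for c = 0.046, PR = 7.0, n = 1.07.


PR^(1/n) = 7.0^(1/1.07) = 6.16327083
eta_v = 1 - 0.046 * (6.16327083 - 1)
eta_v = 0.7625

0.7625


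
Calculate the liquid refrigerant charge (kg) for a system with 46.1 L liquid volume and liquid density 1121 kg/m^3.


Charge = V * rho / 1000
Charge = 46.1 * 1121 / 1000
Charge = 51.68 kg

51.68


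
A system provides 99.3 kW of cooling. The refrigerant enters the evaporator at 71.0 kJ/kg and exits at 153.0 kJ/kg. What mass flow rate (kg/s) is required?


dh = 153.0 - 71.0 = 82.0 kJ/kg
m_dot = Q / dh = 99.3 / 82.0 = 1.211 kg/s

1.211


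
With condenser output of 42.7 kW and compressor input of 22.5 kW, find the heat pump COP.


COP_hp = Q_cond / W
COP_hp = 42.7 / 22.5
COP_hp = 1.898

1.898


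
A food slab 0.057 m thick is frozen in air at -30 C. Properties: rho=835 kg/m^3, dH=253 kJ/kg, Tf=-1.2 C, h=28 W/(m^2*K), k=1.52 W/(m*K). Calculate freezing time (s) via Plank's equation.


dT = -1.2 - (-30) = 28.8 K
term1 = a/(2h) = 0.057/(2*28) = 0.001017857143
term2 = a^2/(8k) = 0.057^2/(8*1.52) = 0.0002671875
t = rho*dH*1000/dT * (term1 + term2)
t = 835*253*1000/28.8 * (0.001017857143 + 0.0002671875)
t = 9426 s

9426


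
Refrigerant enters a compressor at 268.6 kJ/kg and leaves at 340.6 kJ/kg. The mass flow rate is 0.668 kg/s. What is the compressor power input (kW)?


dh = 340.6 - 268.6 = 72.0 kJ/kg
W = m_dot * dh = 0.668 * 72.0 = 48.1 kW

48.1


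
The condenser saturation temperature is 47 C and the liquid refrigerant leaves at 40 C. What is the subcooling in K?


Subcooling = T_cond - T_liquid
Subcooling = 47 - 40
Subcooling = 7 K

7


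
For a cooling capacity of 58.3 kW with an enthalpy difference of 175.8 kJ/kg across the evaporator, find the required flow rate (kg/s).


m_dot = Q / dh
m_dot = 58.3 / 175.8
m_dot = 0.3316 kg/s

0.3316


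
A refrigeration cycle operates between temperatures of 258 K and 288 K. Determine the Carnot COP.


dT = 288 - 258 = 30 K
COP_carnot = T_cold / dT = 258 / 30
COP_carnot = 8.6

8.6


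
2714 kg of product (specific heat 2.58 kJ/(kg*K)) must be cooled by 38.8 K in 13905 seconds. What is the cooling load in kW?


Q = m * cp * dT / t
Q = 2714 * 2.58 * 38.8 / 13905
Q = 19.538 kW

19.538


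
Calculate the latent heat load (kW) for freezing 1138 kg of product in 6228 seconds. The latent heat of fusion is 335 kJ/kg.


Q_lat = m * h_fg / t
Q_lat = 1138 * 335 / 6228
Q_lat = 61.21 kW

61.21


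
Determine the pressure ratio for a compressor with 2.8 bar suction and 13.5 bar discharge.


PR = P_high / P_low
PR = 13.5 / 2.8
PR = 4.821

4.821
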